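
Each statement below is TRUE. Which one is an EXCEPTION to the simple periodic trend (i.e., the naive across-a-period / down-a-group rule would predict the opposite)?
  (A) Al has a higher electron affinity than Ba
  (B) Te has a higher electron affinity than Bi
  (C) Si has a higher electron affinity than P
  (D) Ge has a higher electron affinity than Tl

(C)

The general trend: electron affinity increases across a period and decreases down a group.
(A) Al (period 3, group 13) vs Ba (period 6, group 2): the stated order agrees with the simple trend.
(B) Te (period 5, group 16) vs Bi (period 6, group 15): the stated order agrees with the simple trend.
(C) Si (period 3, group 14) vs P (period 3, group 15): the stated order contradicts the simple trend.
(D) Ge (period 4, group 14) vs Tl (period 6, group 13): the stated order agrees with the simple trend.
The exception is (C): adding an electron to P's half-filled 3p³ is unfavourable, so Si (3p²) has the more exothermic EA.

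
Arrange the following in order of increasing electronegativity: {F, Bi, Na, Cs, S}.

Cs < Na < Bi < S < F

F is in period 2, group 17; Na is in period 3, group 1; S is in period 3, group 16; Cs is in period 6, group 1; Bi is in period 6, group 15.
EN rises left→right (higher Z_eff, smaller atoms) and falls top→bottom (larger, more shielded atoms).
Neither a single period nor a single group — weigh both effects.
Na > Cs: they share group 1; the group trend gives Na the larger value.
Bi > Na: the two effects oppose for this pair; the across-period effect wins (2.02 vs 0.93).
S > Bi: relative to Bi, both the across-period and down-group shifts push S's electronegativity up.
F > S: both effects reinforce here, so F is clearly the higher of the two.
For reference (Pauling): F 3.98, Na 0.93, S 2.58, Cs 0.79, Bi 2.02.
So from lowest to highest: Cs < Na < Bi < S < F.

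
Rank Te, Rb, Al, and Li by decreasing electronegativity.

Li is in period 2, group 1; Al is in period 3, group 13; Rb is in period 5, group 1; Te is in period 5, group 16.
Atoms toward the upper right of the periodic table pull bonding electrons most strongly.
These span different periods and groups, so the two trends combine.
Li > Rb: Li sits above Rb in group 1, so the down-group effect alone puts Li higher.
Al > Li: the two effects oppose for this pair; the across-period effect wins (1.61 vs 0.98).
Te > Al: period and group pull opposite ways; the across-period shift dominates (2.10 vs 1.61).
Tabulated electronegativity (Pauling): Li 0.98, Al 1.61, Rb 0.82, Te 2.10.
So from highest to lowest: Te > Al > Li > Rb.

Te, Al, Li, Rb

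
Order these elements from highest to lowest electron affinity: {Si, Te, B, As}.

Adding an electron releases more energy for atoms nearer the top right (short of the noble gases).
These sit on a diagonal, where the across-period and down-group effects partly cancel.
As > B: the two effects oppose for this pair; the across-period effect wins (78 vs 27 kJ/mol).
Si > As: period and group pull opposite ways; the down-group shift dominates (134 vs 78 kJ/mol).
Te > Si: period and group pull opposite ways; the across-period shift dominates (190 vs 134 kJ/mol).
Approximate values (kJ/mol): B 27, Si 134, As 78, Te 190.
So from highest to lowest: Te > Si > As > B.

Te > Si > As > B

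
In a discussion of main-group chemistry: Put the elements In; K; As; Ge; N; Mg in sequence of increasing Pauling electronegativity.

K < Mg < In < Ge < As < N

N is in period 2, group 15; Mg is in period 3, group 2; K is in period 4, group 1; Ge is in period 4, group 14; As is in period 4, group 15; In is in period 5, group 13.
EN rises left→right (higher Z_eff, smaller atoms) and falls top→bottom (larger, more shielded atoms).
These span different periods and groups, so the two trends combine.
Mg > K: both effects reinforce here, so Mg is clearly the higher of the two.
In > Mg: period and group pull opposite ways; the across-period shift dominates (1.78 vs 1.31).
Ge > In: both effects reinforce here, so Ge is clearly the higher of the two.
As > Ge: both are in period 4; the period trend gives As the larger value.
N > As: N sits above As in group 15, so the down-group effect alone puts N higher.
Tabulated electronegativity (Pauling): N 3.04, Mg 1.31, K 0.82, Ge 2.01, As 2.18, In 1.78.
So from lowest to highest: K < Mg < In < Ge < As < N.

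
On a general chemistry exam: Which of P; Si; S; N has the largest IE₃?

The third ionization energy removes an electron from the +2 ion. For each element: P²⁺ still has 3 valence electrons; Si²⁺ still has 2 valence electrons; S²⁺ still has 4 valence electrons; N²⁺ still has 3 valence electrons.
All are still removing valence electrons, so compare the +2 ions as you would atoms: IE_3 generally rises across a period (higher Z_eff) and falls down a group (larger shell), subject to the usual subshell exceptions.
Valence configurations: P²⁺ [Ne]3s²3p¹, Si²⁺ [Ne]3s², S²⁺ [Ne]3s²3p², N²⁺ [He]2s²2p¹.
P²⁺ loses a lone 3p electron whereas Si²⁺ must break into a filled 3s² pair, so IE_3(Si) > IE_3(P) even though P has the higher nuclear charge.
Approximate IE_3 values (kJ/mol): P 2914, Si 3232, S 3357, N 4578.
Overall IE_3 order: P < Si < S < N.

N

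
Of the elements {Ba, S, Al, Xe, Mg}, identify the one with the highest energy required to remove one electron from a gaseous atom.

Mg is in period 3, group 2; Al is in period 3, group 13; S is in period 3, group 16; Xe is in period 5, group 18; Ba is in period 6, group 2.
Across a period the outer electron is held more tightly (higher IE₁); down a group it sits in a higher shell, more shielded, and comes off more easily.
Here both period and group differ, so the two effects have to be weighed against each other.
Al > Ba: relative to Ba, both the across-period and down-group shifts push Al's first ionization energy up.
Mg > Al: this pair runs against the simple trend — see the exception note.
S > Mg: S lies to the right of Mg in period 3, so the across-period effect alone puts S higher.
Xe > S: the two effects oppose for this pair; the across-period effect wins (1170 vs 1000 kJ/mol).
Note the exception: Mg has a higher first ionization energy than Al, contrary to the simple trend — Al's single 3p electron is easier to remove than one from Mg's filled 3s².
For reference (kJ/mol): Mg 738, Al 578, S 1000, Xe 1170, Ba 503.
The highest energy required to remove one electron from a gaseous atom among these belongs to Xe.

Xe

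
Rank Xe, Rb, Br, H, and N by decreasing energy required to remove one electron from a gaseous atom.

N > H > Xe > Br > Rb

H is in period 1, group 1; N is in period 2, group 15; Br is in period 4, group 17; Rb is in period 5, group 1; Xe is in period 5, group 18.
First ionization energy rises across a period (greater Z_eff holds electrons more tightly) and falls down a group (valence electrons are farther from the nucleus).
These span different periods and groups, so the two trends combine.
Br > Rb: relative to Rb, both the across-period and down-group shifts push Br's first ionization energy up.
Xe > Br: period and group pull opposite ways; the across-period shift dominates (1170 vs 1140 kJ/mol).
H > Xe: the two effects oppose for this pair; the down-group effect wins (1312 vs 1170 kJ/mol).
N > H: the two effects oppose for this pair; the across-period effect wins (1402 vs 1312 kJ/mol).
Approximate values (kJ/mol): H 1312, N 1402, Br 1140, Rb 403, Xe 1170.
So from highest to lowest: N > H > Xe > Br > Rb.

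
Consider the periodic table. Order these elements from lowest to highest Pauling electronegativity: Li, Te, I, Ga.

Li, Ga, Te, I

Li is in period 2, group 1; Ga is in period 4, group 13; Te is in period 5, group 16; I is in period 5, group 17.
EN rises left→right (higher Z_eff, smaller atoms) and falls top→bottom (larger, more shielded atoms).
Here both period and group differ, so the two effects have to be weighed against each other.
Ga > Li: period and group pull opposite ways; the across-period shift dominates (1.81 vs 0.98).
Te > Ga: period and group pull opposite ways; the across-period shift dominates (2.10 vs 1.81).
I > Te: both are in period 5; the period trend gives I the larger value.
Approximate values (Pauling): Li 0.98, Ga 1.81, Te 2.10, I 2.66.
So from lowest to highest: Li < Ga < Te < I.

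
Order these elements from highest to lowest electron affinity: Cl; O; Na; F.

Cl, F, O, Na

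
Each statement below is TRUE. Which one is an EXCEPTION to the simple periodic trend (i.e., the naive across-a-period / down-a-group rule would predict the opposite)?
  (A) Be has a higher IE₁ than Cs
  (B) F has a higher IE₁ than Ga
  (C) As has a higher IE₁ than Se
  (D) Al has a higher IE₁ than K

(C)

The general trend: IE₁ increases across a period and decreases down a group.
(A) Be (period 2, group 2) vs Cs (period 6, group 1): the stated order agrees with the simple trend.
(B) F (period 2, group 17) vs Ga (period 4, group 13): the stated order agrees with the simple trend.
(C) As (period 4, group 15) vs Se (period 4, group 16): the stated order contradicts the simple trend.
(D) Al (period 3, group 13) vs K (period 4, group 1): the stated order agrees with the simple trend.
The exception is (C): Se (4p⁴) ionizes more easily than half-filled As (4p³).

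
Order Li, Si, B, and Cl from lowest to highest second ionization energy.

IE_2 is the cost of taking one more electron from the +1 cation: Li⁺ is the bare [He] core; Si⁺ still has 3 valence electrons; B⁺ still has 2 valence electrons; Cl⁺ still has 6 valence electrons.
Pulling an electron out of a noble-gas core costs far more than removing a remaining valence electron, so Li sits at the high end of IE_2.
Valence configurations: Si⁺ [Ne]3s²3p¹, B⁺ [He]2s², Cl⁺ [Ne]3s²3p⁴.
The numbers (kJ/mol): Li 7298, Si 1577, B 2427, Cl 2298.
Putting it together, IE_2: Si < Cl < B < Li.

Si < Cl < B < Li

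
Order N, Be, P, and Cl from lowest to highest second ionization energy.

Be, P, Cl, N

IE_2 is the cost of taking one more electron from the +1 cation: N⁺ still has 4 valence electrons; Be⁺ still has 1 valence electron; P⁺ still has 4 valence electrons; Cl⁺ still has 6 valence electrons.
All are still removing valence electrons, so compare the +1 ions as you would atoms: IE_2 generally rises across a period (higher Z_eff) and falls down a group (larger shell), subject to the usual subshell exceptions.
Valence configurations: N⁺ [He]2s²2p², Be⁺ [He]2s¹, P⁺ [Ne]3s²3p², Cl⁺ [Ne]3s²3p⁴.
The numbers (kJ/mol): N 2856, Be 1757, P 1907, Cl 2298.
Hence IE_2: Be < P < Cl < N.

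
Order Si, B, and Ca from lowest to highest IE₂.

Ca < Si < B

The second ionization energy removes an electron from the +1 ion. For each element: Si⁺ still has 3 valence electrons; B⁺ still has 2 valence electrons; Ca⁺ still has 1 valence electron.
All are still removing valence electrons, so compare the +1 ions as you would atoms: IE_2 generally rises across a period (higher Z_eff) and falls down a group (larger shell), subject to the usual subshell exceptions.
Valence configurations: Si⁺ [Ne]3s²3p¹, B⁺ [He]2s², Ca⁺ [Ar]4s¹.
Approximate IE_2 values (kJ/mol): Si 1577, B 2427, Ca 1145.
Overall IE_2 order: Ca < Si < B.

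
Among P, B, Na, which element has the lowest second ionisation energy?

P

IE_2 is the cost of taking one more electron from the +1 cation: P⁺ still has 4 valence electrons; B⁺ still has 2 valence electrons; Na⁺ is the bare [Ne] core.
Breaking into a closed-shell core is much more expensive than removing a leftover valence electron — Na has the largest IE_2 here.
Valence configurations: P⁺ [Ne]3s²3p², B⁺ [He]2s².
Approximate IE_2 values (kJ/mol): P 1907, B 2427, Na 4562.
Hence IE_2: P < B < Na.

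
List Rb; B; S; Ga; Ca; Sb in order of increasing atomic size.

B < S < Ga < Sb < Ca < Rb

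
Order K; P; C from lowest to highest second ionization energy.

After 1 electron has been removed, what remains? K⁺ is the bare [Ar] core; P⁺ still has 4 valence electrons; C⁺ still has 3 valence electrons.
Core electrons are held far more tightly than valence electrons, so K tops the IE_2 order.
Valence configurations: P⁺ [Ne]3s²3p², C⁺ [He]2s²2p¹.
The numbers (kJ/mol): K 3052, P 1907, C 2353.
Putting it together, IE_2: P < C < K.

P, C, K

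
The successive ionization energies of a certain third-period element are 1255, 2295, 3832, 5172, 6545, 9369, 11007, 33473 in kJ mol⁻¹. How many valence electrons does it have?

Look for the largest jump between consecutive ionization energies: IE8/IE7 ≈ 3.0, far larger than any earlier ratio.
That jump marks the point where a core electron is being removed. So the atom has 7 valence electrons.

7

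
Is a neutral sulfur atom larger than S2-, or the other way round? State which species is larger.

S2-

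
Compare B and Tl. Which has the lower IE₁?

B is in period 2, group 13; Tl is in period 6, group 13.
IE₁ increases left→right with effective nuclear charge and decreases top→bottom as the valence shell moves farther out.
All are in group 13, so first ionization energy increases up the group.
So Tl has the lower IE₁ (Tl < B).

Tl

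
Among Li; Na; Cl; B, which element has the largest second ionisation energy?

Li

After 1 electron has been removed, what remains? Li⁺ is the bare [He] core; Na⁺ is the bare [Ne] core; Cl⁺ still has 6 valence electrons; B⁺ still has 2 valence electrons.
Breaking into a closed-shell core is much more expensive than removing a leftover valence electron — Na and Li have the largest IE_2 here.
Valence configurations: Cl⁺ [Ne]3s²3p⁴, B⁺ [He]2s².
Approximate IE_2 values (kJ/mol): Li 7298, Na 4562, Cl 2298, B 2427.
So the second ionization energies run Cl < B < Na < Li.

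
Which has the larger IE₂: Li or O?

Li

Consider each +1 ion: Li⁺ is the bare [He] core; O⁺ still has 5 valence electrons.
Breaking into a closed-shell core is much more expensive than removing a leftover valence electron — Li has the largest IE_2 here.
Approximate IE_2 values (kJ/mol): Li 7298, O 3388.
Putting it together, IE_2: O < Li.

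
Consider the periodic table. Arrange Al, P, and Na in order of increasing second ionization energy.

Al < P < Na

The second ionization energy removes an electron from the +1 ion. For each element: Al⁺ still has 2 valence electrons; P⁺ still has 4 valence electrons; Na⁺ is the bare [Ne] core.
Core electrons are held far more tightly than valence electrons, so Na tops the IE_2 order.
Valence configurations: Al⁺ [Ne]3s², P⁺ [Ne]3s²3p².
Approximate IE_2 values (kJ/mol): Al 1817, P 1907, Na 4562.
Putting it together, IE_2: Al < P < Na.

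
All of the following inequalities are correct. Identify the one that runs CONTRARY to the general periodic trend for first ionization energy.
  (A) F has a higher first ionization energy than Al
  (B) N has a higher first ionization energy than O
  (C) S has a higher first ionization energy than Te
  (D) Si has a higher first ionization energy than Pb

The general trend: first ionization energy increases across a period and decreases down a group.
(A) F (period 2, group 17) vs Al (period 3, group 13): the stated order agrees with the simple trend.
(B) N (period 2, group 15) vs O (period 2, group 16): the stated order contradicts the simple trend.
(C) S (period 3, group 16) vs Te (period 5, group 16): the stated order agrees with the simple trend.
(D) Si (period 3, group 14) vs Pb (period 6, group 14): the stated order agrees with the simple trend.
The exception is (B): pairing an electron in O's 2p⁴ costs repulsion energy, so O ionizes more easily than half-filled N (2p³).

(B)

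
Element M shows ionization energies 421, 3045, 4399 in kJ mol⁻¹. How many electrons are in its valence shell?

1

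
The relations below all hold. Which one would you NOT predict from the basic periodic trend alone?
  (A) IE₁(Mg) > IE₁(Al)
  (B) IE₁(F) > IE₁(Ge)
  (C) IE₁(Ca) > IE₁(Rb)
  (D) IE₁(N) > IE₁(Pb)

(A)

The general trend: first ionisation energy increases across a period and decreases down a group.
(A) Mg (period 3, group 2) vs Al (period 3, group 13): the stated order contradicts the simple trend.
(B) F (period 2, group 17) vs Ge (period 4, group 14): the stated order agrees with the simple trend.
(C) Ca (period 4, group 2) vs Rb (period 5, group 1): the stated order agrees with the simple trend.
(D) N (period 2, group 15) vs Pb (period 6, group 14): the stated order agrees with the simple trend.
The exception is (A): Al's single 3p electron is easier to remove than one from Mg's filled 3s².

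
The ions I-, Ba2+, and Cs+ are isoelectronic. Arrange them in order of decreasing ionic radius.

All of these have 54 electrons, so size is governed by nuclear charge alone: the more protons, the stronger the pull on the same electron cloud, and the smaller the ion.
Nuclear charges: Ba2+ (Z=56), Cs+ (Z=55), I- (Z=53).
Largest to smallest: I- > Cs+ > Ba2+.

I- > Cs+ > Ba2+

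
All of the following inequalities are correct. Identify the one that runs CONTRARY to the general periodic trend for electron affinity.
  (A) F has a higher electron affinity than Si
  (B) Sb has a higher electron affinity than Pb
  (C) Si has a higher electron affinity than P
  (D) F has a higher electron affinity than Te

The general trend: electron affinity increases across a period and decreases down a group.
(A) F (period 2, group 17) vs Si (period 3, group 14): the stated order agrees with the simple trend.
(B) Sb (period 5, group 15) vs Pb (period 6, group 14): the stated order agrees with the simple trend.
(C) Si (period 3, group 14) vs P (period 3, group 15): the stated order contradicts the simple trend.
(D) F (period 2, group 17) vs Te (period 5, group 16): the stated order agrees with the simple trend.
The exception is (C): adding an electron to P's half-filled 3p³ is unfavourable, so Si (3p²) has the more exothermic EA.

(C)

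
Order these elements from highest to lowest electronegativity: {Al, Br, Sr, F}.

F is in period 2, group 17; Al is in period 3, group 13; Br is in period 4, group 17; Sr is in period 5, group 2.
Atoms toward the upper right of the periodic table pull bonding electrons most strongly.
Here both period and group differ, so the two effects have to be weighed against each other.
Al > Sr: both effects reinforce here, so Al is clearly the higher of the two.
Br > Al: the two effects oppose for this pair; the across-period effect wins (2.96 vs 1.61).
F > Br: they share group 17; the group trend gives F the larger value.
Approximate values (Pauling): F 3.98, Al 1.61, Br 2.96, Sr 0.95.
So from highest to lowest: F > Br > Al > Sr.

F, Br, Al, Sr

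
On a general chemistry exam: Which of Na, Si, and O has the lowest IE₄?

Si

IE_4 is the cost of taking one more electron from the +3 cation: Na³⁺ is already 2 electrons into the core; Si³⁺ still has 1 valence electron; O³⁺ still has 3 valence electrons.
Breaking into a closed-shell core is much more expensive than removing a leftover valence electron — Na has the largest IE_4 here.
Valence configurations: Si³⁺ [Ne]3s¹, O³⁺ [He]2s²2p¹.
Approximate IE_4 values (kJ/mol): Na 9543, Si 4356, O 7469.
So the fourth ionization energies run Si < O < Na.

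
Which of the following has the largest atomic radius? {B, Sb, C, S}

B is in period 2, group 13; C is in period 2, group 14; S is in period 3, group 16; Sb is in period 5, group 15.
Moving right in a period, electrons are added to the same shell under a stronger nuclear pull, so atoms get smaller; moving down, a new shell is opened and atoms get larger.
These span different periods and groups, so the two trends combine.
B > C: B lies to the left of C in period 2, so the across-period effect alone puts B larger.
S > B: period and group pull opposite ways; the down-group shift dominates (103 vs 85 pm).
Sb > S: both effects reinforce here, so Sb is clearly the larger of the two.
Tabulated atomic radius (pm): B 85, C 75, S 103, Sb 140.
The largest atomic radius among these belongs to Sb.

Sb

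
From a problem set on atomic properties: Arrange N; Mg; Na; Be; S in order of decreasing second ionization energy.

Na, N, S, Be, Mg

IE_2 is the cost of taking one more electron from the +1 cation: N⁺ still has 4 valence electrons; Mg⁺ still has 1 valence electron; Na⁺ is the bare [Ne] core; Be⁺ still has 1 valence electron; S⁺ still has 5 valence electrons.
Breaking into a closed-shell core is much more expensive than removing a leftover valence electron — Na has the largest IE_2 here.
Valence configurations: N⁺ [He]2s²2p², Mg⁺ [Ne]3s¹, Be⁺ [He]2s¹, S⁺ [Ne]3s²3p³.
Approximate IE_2 values (kJ/mol): N 2856, Mg 1451, Na 4562, Be 1757, S 2252.
Overall IE_2 order: Mg < Be < S < N < Na.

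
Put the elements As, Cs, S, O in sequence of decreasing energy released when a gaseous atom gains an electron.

S > O > As > Cs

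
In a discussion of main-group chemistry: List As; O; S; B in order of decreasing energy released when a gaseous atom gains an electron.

S > O > As > B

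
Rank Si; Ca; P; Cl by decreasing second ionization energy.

The second ionization energy removes an electron from the +1 ion. For each element: Si⁺ still has 3 valence electrons; Ca⁺ still has 1 valence electron; P⁺ still has 4 valence electrons; Cl⁺ still has 6 valence electrons.
All are still removing valence electrons, so compare the +1 ions as you would atoms: IE_2 generally rises across a period (higher Z_eff) and falls down a group (larger shell), subject to the usual subshell exceptions.
Valence configurations: Si⁺ [Ne]3s²3p¹, Ca⁺ [Ar]4s¹, P⁺ [Ne]3s²3p², Cl⁺ [Ne]3s²3p⁴.
Tabulated IE_2 (kJ/mol): Si 1577, Ca 1145, P 1907, Cl 2298.
So the second ionization energies run Ca < Si < P < Cl.

Cl, P, Si, Ca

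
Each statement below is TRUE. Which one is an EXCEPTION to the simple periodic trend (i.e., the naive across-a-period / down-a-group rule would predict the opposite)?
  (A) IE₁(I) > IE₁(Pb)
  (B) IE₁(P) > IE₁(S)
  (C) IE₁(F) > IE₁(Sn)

(B)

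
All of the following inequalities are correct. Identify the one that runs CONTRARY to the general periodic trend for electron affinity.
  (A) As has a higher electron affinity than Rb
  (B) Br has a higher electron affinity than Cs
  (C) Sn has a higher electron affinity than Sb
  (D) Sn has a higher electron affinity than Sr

(C)

The general trend: electron affinity increases across a period and decreases down a group.
(A) As (period 4, group 15) vs Rb (period 5, group 1): the stated order agrees with the simple trend.
(B) Br (period 4, group 17) vs Cs (period 6, group 1): the stated order agrees with the simple trend.
(C) Sn (period 5, group 14) vs Sb (period 5, group 15): the stated order contradicts the simple trend.
(D) Sn (period 5, group 14) vs Sr (period 5, group 2): the stated order agrees with the simple trend.
The exception is (C): adding an electron to Sb's half-filled 5p³ is unfavourable, so Sn has the more exothermic EA.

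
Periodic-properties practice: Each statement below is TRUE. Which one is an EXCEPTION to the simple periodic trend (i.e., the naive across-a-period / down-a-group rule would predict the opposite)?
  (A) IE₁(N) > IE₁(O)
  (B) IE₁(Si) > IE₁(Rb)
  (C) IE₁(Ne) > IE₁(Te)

The general trend: first ionisation energy increases across a period and decreases down a group.
(A) N (period 2, group 15) vs O (period 2, group 16): the stated order contradicts the simple trend.
(B) Si (period 3, group 14) vs Rb (period 5, group 1): the stated order agrees with the simple trend.
(C) Ne (period 2, group 18) vs Te (period 5, group 16): the stated order agrees with the simple trend.
The exception is (A): pairing an electron in O's 2p⁴ costs repulsion energy, so O ionizes more easily than half-filled N (2p³).

(A)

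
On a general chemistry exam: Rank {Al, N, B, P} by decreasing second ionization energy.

The second ionization energy removes an electron from the +1 ion. For each element: Al⁺ still has 2 valence electrons; N⁺ still has 4 valence electrons; B⁺ still has 2 valence electrons; P⁺ still has 4 valence electrons.
All are still removing valence electrons, so compare the +1 ions as you would atoms: IE_2 generally rises across a period (higher Z_eff) and falls down a group (larger shell), subject to the usual subshell exceptions.
Valence configurations: Al⁺ [Ne]3s², N⁺ [He]2s²2p², B⁺ [He]2s², P⁺ [Ne]3s²3p².
Tabulated IE_2 (kJ/mol): Al 1817, N 2856, B 2427, P 1907.
Overall IE_2 order: Al < P < B < N.

N > B > P > Al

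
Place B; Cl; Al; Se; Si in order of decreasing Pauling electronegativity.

Cl > Se > B > Si > Al

B is in period 2, group 13; Al is in period 3, group 13; Si is in period 3, group 14; Cl is in period 3, group 17; Se is in period 4, group 16.
Atoms toward the upper right of the periodic table pull bonding electrons most strongly.
Here both period and group differ, so the two effects have to be weighed against each other.
Si > Al: Si lies to the right of Al in period 3, so the across-period effect alone puts Si higher.
B > Si: the two effects oppose for this pair; the down-group effect wins (2.04 vs 1.90).
Se > B: period and group pull opposite ways; the across-period shift dominates (2.55 vs 2.04).
Cl > Se: both effects reinforce here, so Cl is clearly the higher of the two.
For reference (Pauling): B 2.04, Al 1.61, Si 1.90, Cl 3.16, Se 2.55.
So from highest to lowest: Cl > Se > B > Si > Al.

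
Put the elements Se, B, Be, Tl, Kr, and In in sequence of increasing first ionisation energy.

In, Tl, B, Be, Se, Kr

Be is in period 2, group 2; B is in period 2, group 13; Se is in period 4, group 16; Kr is in period 4, group 18; In is in period 5, group 13; Tl is in period 6, group 13.
Removing the outermost electron gets harder across a period and easier down a group.
Here both period and group differ, so the two effects have to be weighed against each other.
Tl > In: this pair runs against the simple trend — see the exception note.
B > Tl: B sits above Tl in group 13, so the down-group effect alone puts B higher.
Be > B: this pair runs against the simple trend — see the exception note.
Se > Be: period and group pull opposite ways; the across-period shift dominates (941 vs 900 kJ/mol).
Kr > Se: both are in period 4; the period trend gives Kr the larger value.
Note the exception: Tl has a higher first ionization energy than In, contrary to the simple trend — relativistic 6s stabilisation and poor 4f/5d shielding distort the trend for the heavy p-block elements.
Note the exception: Be has a higher first ionization energy than B, contrary to the simple trend — removing B's lone 2p electron is easier than breaking Be's filled 2s².
Approximate values (kJ/mol): Be 900, B 801, Se 941, Kr 1351, In 558, Tl 589.
So from lowest to highest: In < Tl < B < Be < Se < Kr.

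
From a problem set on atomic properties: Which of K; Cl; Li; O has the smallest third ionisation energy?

Cl

Consider each +2 ion: K²⁺ is already 1 electron into the core; Cl²⁺ still has 5 valence electrons; Li²⁺ is already 1 electron into the core; O²⁺ still has 4 valence electrons.
Usually core removal costs more than valence removal, but here the competition is close: a tightly held n=2 valence electron can cost more to remove than an n=3 core electron, so the actual values have to decide it.
Valence configurations: Cl²⁺ [Ne]3s²3p³, O²⁺ [He]2s²2p².
The numbers (kJ/mol): K 4420, Cl 3822, Li 11815, O 5300.
Hence IE_3: Cl < K < O < Li.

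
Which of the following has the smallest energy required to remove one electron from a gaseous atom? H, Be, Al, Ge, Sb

Al

H is in period 1, group 1; Be is in period 2, group 2; Al is in period 3, group 13; Ge is in period 4, group 14; Sb is in period 5, group 15.
Across a period the outer electron is held more tightly (higher IE₁); down a group it sits in a higher shell, more shielded, and comes off more easily.
These sit on a diagonal, where the across-period and down-group effects partly cancel.
Ge > Al: period and group pull opposite ways; the across-period shift dominates (762 vs 578 kJ/mol).
Sb > Ge: period and group pull opposite ways; the across-period shift dominates (831 vs 762 kJ/mol).
Be > Sb: period and group pull opposite ways; the down-group shift dominates (900 vs 831 kJ/mol).
H > Be: period and group pull opposite ways; the down-group shift dominates (1312 vs 900 kJ/mol).
Tabulated first ionization energy (kJ/mol): H 1312, Be 900, Al 578, Ge 762, Sb 831.
The smallest energy required to remove one electron from a gaseous atom among these belongs to Al.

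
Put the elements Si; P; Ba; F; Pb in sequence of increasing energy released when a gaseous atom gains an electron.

Ba < Pb < P < Si < F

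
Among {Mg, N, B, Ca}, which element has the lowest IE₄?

The fourth ionization energy removes an electron from the +3 ion. For each element: Mg³⁺ is already 1 electron into the core; N³⁺ still has 2 valence electrons; B³⁺ is the bare [He] core; Ca³⁺ is already 1 electron into the core.
Usually core removal costs more than valence removal, but here the competition is close: a tightly held n=2 valence electron can cost more to remove than an n=3 core electron, so the actual values have to decide it.
Tabulated IE_4 (kJ/mol): Mg 10543, N 7475, B 25026, Ca 6491.
Putting it together, IE_4: Ca < N < Mg < B.

Ca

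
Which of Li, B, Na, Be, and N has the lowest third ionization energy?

B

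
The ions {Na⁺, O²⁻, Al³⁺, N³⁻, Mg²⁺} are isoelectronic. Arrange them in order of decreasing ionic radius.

All of these have 10 electrons, so size is governed by nuclear charge alone: the more protons, the stronger the pull on the same electron cloud, and the smaller the ion.
Nuclear charges: Al³⁺ (Z=13), Mg²⁺ (Z=12), Na⁺ (Z=11), O²⁻ (Z=8), N³⁻ (Z=7).
Largest to smallest: N³⁻ > O²⁻ > Na⁺ > Mg²⁺ > Al³⁺.

N³⁻, O²⁻, Na⁺, Mg²⁺, Al³⁺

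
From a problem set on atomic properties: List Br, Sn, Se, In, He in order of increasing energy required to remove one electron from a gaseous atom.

In, Sn, Se, Br, He

He is in period 1, group 18; Se is in period 4, group 16; Br is in period 4, group 17; In is in period 5, group 13; Sn is in period 5, group 14.
IE₁ increases left→right with effective nuclear charge and decreases top→bottom as the valence shell moves farther out.
These span different periods and groups, so the two trends combine.
Sn > In: Sn lies to the right of In in period 5, so the across-period effect alone puts Sn higher.
Se > Sn: relative to Sn, both the across-period and down-group shifts push Se's first ionization energy up.
Br > Se: both are in period 4; the period trend gives Br the larger value.
He > Br: relative to Br, both the across-period and down-group shifts push He's first ionization energy up.
Approximate values (kJ/mol): He 2372, Se 941, Br 1140, In 558, Sn 709.
So from lowest to highest: In < Sn < Se < Br < He.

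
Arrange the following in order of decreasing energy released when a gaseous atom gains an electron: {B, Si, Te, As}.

B is in period 2, group 13; Si is in period 3, group 14; As is in period 4, group 15; Te is in period 5, group 16.
Electron affinity generally becomes more exothermic across a period toward the halogens and less exothermic down a group.
These sit on a diagonal, where the across-period and down-group effects partly cancel.
As > B: the two effects oppose for this pair; the across-period effect wins (78 vs 27 kJ/mol).
Si > As: period and group pull opposite ways; the down-group shift dominates (134 vs 78 kJ/mol).
Te > Si: the two effects oppose for this pair; the across-period effect wins (190 vs 134 kJ/mol).
For reference (kJ/mol): B 27, Si 134, As 78, Te 190.
So from highest to lowest: Te > Si > As > B.

Te > Si > As > B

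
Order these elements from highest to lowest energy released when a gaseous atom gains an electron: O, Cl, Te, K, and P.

Electron affinity generally becomes more exothermic across a period toward the halogens and less exothermic down a group.
Here both period and group differ, so the two effects have to be weighed against each other.
P > K: both effects reinforce here, so P is clearly the higher of the two.
O > P: relative to P, both the across-period and down-group shifts push O's electron affinity up.
Te > O: this pair runs against the simple trend — see the exception note.
Cl > Te: both effects reinforce here, so Cl is clearly the higher of the two.
Note the exception: Te has a higher electron affinity than O, contrary to the simple trend — O's compact 2p subshell gives strong electron–electron repulsion on the added electron.
For reference (kJ/mol): O 141, P 72, Cl 349, K 48, Te 190.
So from highest to lowest: Cl > Te > O > P > K.

Cl > Te > O > P > K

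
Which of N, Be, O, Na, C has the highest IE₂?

Na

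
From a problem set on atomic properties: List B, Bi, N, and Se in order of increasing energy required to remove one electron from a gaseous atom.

Bi, B, Se, N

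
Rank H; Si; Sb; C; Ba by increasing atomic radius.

H < C < Si < Sb < Ba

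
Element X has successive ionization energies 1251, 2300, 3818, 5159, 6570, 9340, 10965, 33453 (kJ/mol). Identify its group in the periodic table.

Group 17

Look for the largest jump between consecutive ionization energies: IE8/IE7 ≈ 3.1, far larger than any earlier ratio.
That jump marks the point where a core electron is being removed. So the atom has 7 valence electrons.
A main-group element with 7 valence electrons is in group 17.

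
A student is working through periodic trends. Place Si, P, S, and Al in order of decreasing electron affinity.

Al is in period 3, group 13; Si is in period 3, group 14; P is in period 3, group 15; S is in period 3, group 16.
EA tends to increase across a period and decrease down a group, though the pattern is less regular than for IE or radius.
All lie in period 3; the across-period trend (electron affinity increases left to right) applies, with the exception below.
Note the exception: Si has a higher electron affinity than P, contrary to the simple trend — adding an electron to P's half-filled 3p³ is unfavourable, so Si (3p²) has the more exothermic EA.
Approximate values (kJ/mol): Al 42, Si 134, P 72, S 200.
So from highest to lowest: S > Si > P > Al.

S, Si, P, Al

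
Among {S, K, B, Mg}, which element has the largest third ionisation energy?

Mg

The third ionization energy removes an electron from the +2 ion. For each element: S²⁺ still has 4 valence electrons; K²⁺ is already 1 electron into the core; B²⁺ still has 1 valence electron; Mg²⁺ is the bare [Ne] core.
Core electrons are held far more tightly than valence electrons, so K and Mg top the IE_3 order.
Valence configurations: S²⁺ [Ne]3s²3p², B²⁺ [He]2s¹.
Approximate IE_3 values (kJ/mol): S 3357, K 4420, B 3660, Mg 7733.
Putting it together, IE_3: S < B < K < Mg.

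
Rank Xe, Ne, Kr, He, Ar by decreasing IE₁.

He, Ne, Ar, Kr, Xe

He is in period 1, group 18; Ne is in period 2, group 18; Ar is in period 3, group 18; Kr is in period 4, group 18; Xe is in period 5, group 18.
Across a period the outer electron is held more tightly (higher IE₁); down a group it sits in a higher shell, more shielded, and comes off more easily.
All are in group 18, so first ionization energy increases up the group.
So from highest to lowest: He > Ne > Ar > Kr > Xe.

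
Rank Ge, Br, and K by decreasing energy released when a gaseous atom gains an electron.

K is in period 4, group 1; Ge is in period 4, group 14; Br is in period 4, group 17.
EA tends to increase across a period and decrease down a group, though the pattern is less regular than for IE or radius.
All lie in period 4, so electron affinity increases left to right.
So from highest to lowest: Br > Ge > K.

Br > Ge > K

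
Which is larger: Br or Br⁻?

Br⁻

Forming Br⁻ adds 1 electron to Br. More electron–electron repulsion in the same shell, with unchanged nuclear charge, lets the cloud expand.
An anion is larger than its parent atom: Br⁻ > Br.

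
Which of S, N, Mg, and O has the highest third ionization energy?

After 2 electrons have been removed, what remains? S²⁺ still has 4 valence electrons; N²⁺ still has 3 valence electrons; Mg²⁺ is the bare [Ne] core; O²⁺ still has 4 valence electrons.
Core electrons are held far more tightly than valence electrons, so Mg tops the IE_3 order.
Valence configurations: S²⁺ [Ne]3s²3p², N²⁺ [He]2s²2p¹, O²⁺ [He]2s²2p².
The numbers (kJ/mol): S 3357, N 4578, Mg 7733, O 5300.
Putting it together, IE_3: S < N < O < Mg.

Mg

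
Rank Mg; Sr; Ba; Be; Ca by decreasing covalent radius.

Be is in period 2, group 2; Mg is in period 3, group 2; Ca is in period 4, group 2; Sr is in period 5, group 2; Ba is in period 6, group 2.
Across a period the added protons contract the valence shell; down a group each new principal shell makes the atom larger.
All are in group 2, so atomic radius increases down the group.
So from largest to smallest: Ba > Sr > Ca > Mg > Be.

Ba > Sr > Ca > Mg > Be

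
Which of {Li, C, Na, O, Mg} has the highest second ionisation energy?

Li

After 1 electron has been removed, what remains? Li⁺ is the bare [He] core; C⁺ still has 3 valence electrons; Na⁺ is the bare [Ne] core; O⁺ still has 5 valence electrons; Mg⁺ still has 1 valence electron.
Breaking into a closed-shell core is much more expensive than removing a leftover valence electron — Na and Li have the largest IE_2 here.
Valence configurations: C⁺ [He]2s²2p¹, O⁺ [He]2s²2p³, Mg⁺ [Ne]3s¹.
The numbers (kJ/mol): Li 7298, C 2353, Na 4562, O 3388, Mg 1451.
Overall IE_2 order: Mg < C < O < Na < Li.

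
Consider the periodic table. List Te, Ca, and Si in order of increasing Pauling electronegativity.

Si is in period 3, group 14; Ca is in period 4, group 2; Te is in period 5, group 16.
Electronegativity increases across a period and decreases down a group, tracking effective nuclear charge and atomic size.
These span different periods and groups, so the two trends combine.
Si > Ca: both effects reinforce here, so Si is clearly the higher of the two.
Te > Si: period and group pull opposite ways; the across-period shift dominates (2.10 vs 1.90).
Approximate values (Pauling): Si 1.90, Ca 1.00, Te 2.10.
So from lowest to highest: Ca < Si < Te.

Ca < Si < Te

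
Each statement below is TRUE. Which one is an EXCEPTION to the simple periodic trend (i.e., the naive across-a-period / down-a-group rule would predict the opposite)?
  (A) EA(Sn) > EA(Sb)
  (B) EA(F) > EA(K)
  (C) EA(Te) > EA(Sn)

The general trend: electron affinity increases across a period and decreases down a group.
(A) Sn (period 5, group 14) vs Sb (period 5, group 15): the stated order contradicts the simple trend.
(B) F (period 2, group 17) vs K (period 4, group 1): the stated order agrees with the simple trend.
(C) Te (period 5, group 16) vs Sn (period 5, group 14): the stated order agrees with the simple trend.
The exception is (A): adding an electron to Sb's half-filled 5p³ is unfavourable, so Sn has the more exothermic EA.

(A)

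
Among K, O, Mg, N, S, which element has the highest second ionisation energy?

O

Consider each +1 ion: K⁺ is the bare [Ar] core; O⁺ still has 5 valence electrons; Mg⁺ still has 1 valence electron; N⁺ still has 4 valence electrons; S⁺ still has 5 valence electrons.
Usually core removal costs more than valence removal, but here the competition is close: a tightly held n=2 valence electron can cost more to remove than an n=3 core electron, so the actual values have to decide it.
Valence configurations: O⁺ [He]2s²2p³, Mg⁺ [Ne]3s¹, N⁺ [He]2s²2p², S⁺ [Ne]3s²3p³.
Approximate IE_2 values (kJ/mol): K 3052, O 3388, Mg 1451, N 2856, S 2252.
Putting it together, IE_2: Mg < S < N < K < O.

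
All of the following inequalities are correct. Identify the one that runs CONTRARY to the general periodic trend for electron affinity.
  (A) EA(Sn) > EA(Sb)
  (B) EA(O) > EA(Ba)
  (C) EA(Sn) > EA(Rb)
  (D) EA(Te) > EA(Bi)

(A)

The general trend: electron affinity increases across a period and decreases down a group.
(A) Sn (period 5, group 14) vs Sb (period 5, group 15): the stated order contradicts the simple trend.
(B) O (period 2, group 16) vs Ba (period 6, group 2): the stated order agrees with the simple trend.
(C) Sn (period 5, group 14) vs Rb (period 5, group 1): the stated order agrees with the simple trend.
(D) Te (period 5, group 16) vs Bi (period 6, group 15): the stated order agrees with the simple trend.
The exception is (A): adding an electron to Sb's half-filled 5p³ is unfavourable, so Sn has the more exothermic EA.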